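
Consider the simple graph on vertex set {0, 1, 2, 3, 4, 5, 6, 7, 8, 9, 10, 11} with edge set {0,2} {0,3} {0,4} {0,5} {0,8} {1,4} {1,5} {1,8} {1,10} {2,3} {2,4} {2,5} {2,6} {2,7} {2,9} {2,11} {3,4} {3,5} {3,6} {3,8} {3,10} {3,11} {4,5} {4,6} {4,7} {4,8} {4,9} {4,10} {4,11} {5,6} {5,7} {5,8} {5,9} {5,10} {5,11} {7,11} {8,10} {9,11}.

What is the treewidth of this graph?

A width-4 tree decomposition is:
Bags: B1 = {0, 2, 3, 4, 5}  B2 = {2, 3, 4, 5, 11}  B3 = {0, 3, 4, 5, 8}  B4 = {2, 4, 5, 9, 11}  B5 = {3, 4, 5, 8, 10}  B6 = {2, 4, 5, 7, 11}  B7 = {2, 3, 4, 5, 6}  B8 = {1, 4, 5, 8, 10}
Tree: B1–B2, B1–B3, B2–B4, B3–B5, B4–B6, B1–B7, B5–B8
Every bag has size at most 5, so the width is 5 − 1 = 4 and tw(G) ≤ 4. Conversely, {0, 3, 4, 5, 8} is a clique of size 5, and the vertices of any clique must share a bag in every tree decomposition; so some bag has ≥ 5 vertices and tw(G) ≥ 4. Hence tw(G) = 4 exactly.

4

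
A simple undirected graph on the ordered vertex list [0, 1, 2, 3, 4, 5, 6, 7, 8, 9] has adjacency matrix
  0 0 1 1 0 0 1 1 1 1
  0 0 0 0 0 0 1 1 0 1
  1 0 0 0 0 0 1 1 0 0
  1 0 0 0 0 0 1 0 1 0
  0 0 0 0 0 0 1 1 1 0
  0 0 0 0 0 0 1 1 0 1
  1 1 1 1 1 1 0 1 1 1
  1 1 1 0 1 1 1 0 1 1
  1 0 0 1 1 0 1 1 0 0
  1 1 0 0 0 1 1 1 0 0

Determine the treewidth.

3

A width-3 tree decomposition is:
Bags: B1 = {0, 6, 7, 9}  B2 = {0, 6, 7, 8}  B3 = {1, 6, 7, 9}  B4 = {4, 6, 7, 8}  B5 = {5, 6, 7, 9}  B6 = {0, 3, 6, 8}  B7 = {0, 2, 6, 7}
Tree: B1–B2, B1–B3, B2–B4, B3–B5, B2–B6, B2–B7
The largest bag has 4 vertices, giving width 3; this decomposition certifies tw(G) ≤ 3. On the other hand G contains the 4-clique {0, 3, 6, 8}. A clique must lie in a single bag of any decomposition, so no decomposition can have width below 3. Therefore the treewidth is 3.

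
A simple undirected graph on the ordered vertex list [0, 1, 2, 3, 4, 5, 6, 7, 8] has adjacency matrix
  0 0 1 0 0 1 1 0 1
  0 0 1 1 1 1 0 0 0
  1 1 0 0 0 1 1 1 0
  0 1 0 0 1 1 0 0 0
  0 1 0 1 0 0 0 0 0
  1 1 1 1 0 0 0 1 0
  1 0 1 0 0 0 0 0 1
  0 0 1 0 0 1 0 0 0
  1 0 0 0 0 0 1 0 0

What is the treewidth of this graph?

2

A width-2 tree decomposition is:
Bags: B1 = {0, 2, 6}  B2 = {0, 2, 5}  B3 = {1, 2, 5}  B4 = {1, 3, 5}  B5 = {0, 6, 8}  B6 = {1, 3, 4}  B7 = {2, 5, 7}
Tree: B1–B2, B2–B3, B3–B4, B1–B5, B4–B6, B2–B7
The largest bag has 3 vertices, giving width 2; this decomposition certifies tw(G) ≤ 2. For the lower bound, the 3 vertices {0, 6, 8} are pairwise adjacent, and any tree decomposition puts a clique entirely inside one bag — forcing width ≥ 2. Combining the bounds, tw(G) = 2.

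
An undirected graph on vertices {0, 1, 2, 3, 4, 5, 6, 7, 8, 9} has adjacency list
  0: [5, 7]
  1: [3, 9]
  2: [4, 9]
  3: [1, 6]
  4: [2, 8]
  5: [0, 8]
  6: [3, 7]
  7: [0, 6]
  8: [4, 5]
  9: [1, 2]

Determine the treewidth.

2

A width-2 tree decomposition is:
Bags: B1 = {1, 3, 9}  B2 = {3, 6, 9}  B3 = {6, 7, 9}  B4 = {0, 7, 9}  B5 = {0, 5, 9}  B6 = {5, 8, 9}  B7 = {4, 8, 9}  B8 = {2, 4, 9}
Tree: B1–B2, B2–B3, B3–B4, B4–B5, B5–B6, B6–B7, B7–B8
The largest bag has 3 vertices, giving width 2; this decomposition certifies tw(G) ≤ 2. For the lower bound, G contains the cycle 9–1–3–6–7–0–5–8–4–2–9, so G is not a forest; only forests have treewidth ≤ 1, hence tw(G) ≥ 2. Hence tw(G) = 2 exactly.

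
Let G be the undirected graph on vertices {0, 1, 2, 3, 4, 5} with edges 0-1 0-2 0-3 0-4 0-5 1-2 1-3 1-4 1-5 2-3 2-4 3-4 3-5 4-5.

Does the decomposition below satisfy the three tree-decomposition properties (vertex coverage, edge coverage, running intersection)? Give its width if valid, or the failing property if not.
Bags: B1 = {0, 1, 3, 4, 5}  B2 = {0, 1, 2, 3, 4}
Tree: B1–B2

Yes; width 4.

Checking the three conditions: (i) the bags cover all of {0, 1, 2, 3, 4, 5}; (ii) for each edge, some bag contains both endpoints; (iii) the bags containing any fixed vertex form a subtree. All hold, so the decomposition is valid with width 5 − 1 = 4.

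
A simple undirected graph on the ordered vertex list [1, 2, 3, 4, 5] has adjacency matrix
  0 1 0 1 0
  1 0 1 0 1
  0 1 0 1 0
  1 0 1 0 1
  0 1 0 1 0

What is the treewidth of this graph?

2

A width-2 tree decomposition is:
Bags: B1 = {2, 4, 5}  B2 = {1, 2, 4}  B3 = {2, 3, 4}
Tree: B1–B2, B2–B3
Each bag holds 3 vertices, so the decomposition has width 2, which upper-bounds the treewidth. Since 2–5–4–1–2 is a cycle in G, G is not acyclic. Forests are exactly the graphs of treewidth ≤ 1, so tw(G) ≥ 2. The upper and lower bounds meet at 2, so that is the treewidth.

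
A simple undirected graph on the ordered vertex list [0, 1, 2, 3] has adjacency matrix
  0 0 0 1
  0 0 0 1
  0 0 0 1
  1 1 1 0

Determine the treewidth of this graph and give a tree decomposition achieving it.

Each bag holds 2 vertices, so the decomposition has width 1, which upper-bounds the treewidth. Since G has at least one edge (e.g. 3–0), it is not an edgeless graph, so tw(G) ≥ 1. The upper and lower bounds meet at 1, so that is the treewidth.

Treewidth 1.
One optimal decomposition is:
Bags: B1 = {0, 3}  B2 = {2, 3}  B3 = {1, 3}
Tree: B1–B2, B1–B3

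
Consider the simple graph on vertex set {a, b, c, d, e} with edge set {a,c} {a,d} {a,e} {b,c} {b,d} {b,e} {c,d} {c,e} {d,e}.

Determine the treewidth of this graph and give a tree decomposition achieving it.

Every bag has size at most 4, so the width is 4 − 1 = 3 and tw(G) ≤ 3. On the other hand G contains the 4-clique {a, c, d, e}. A clique must lie in a single bag of any decomposition, so no decomposition can have width below 3. Therefore the treewidth is 3.

Treewidth 3.
One optimal decomposition is:
Bags: B1 = {b, c, d, e}  B2 = {a, c, d, e}
Tree: B1–B2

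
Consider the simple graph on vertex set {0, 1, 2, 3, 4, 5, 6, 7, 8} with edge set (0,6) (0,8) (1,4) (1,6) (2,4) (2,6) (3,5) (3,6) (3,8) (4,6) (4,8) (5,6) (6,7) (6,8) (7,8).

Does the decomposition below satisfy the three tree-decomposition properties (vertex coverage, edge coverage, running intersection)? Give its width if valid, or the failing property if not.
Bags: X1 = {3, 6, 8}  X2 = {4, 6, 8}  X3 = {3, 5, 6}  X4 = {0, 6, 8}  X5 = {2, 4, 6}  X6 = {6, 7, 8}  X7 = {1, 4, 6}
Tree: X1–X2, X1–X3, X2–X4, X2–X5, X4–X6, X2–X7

Yes; width 2.

Vertex coverage: the bags together contain {0, 1, 2, 3, 4, 5, 6, 7, 8}, the full vertex set. Edge coverage: each edge of G has both endpoints in at least one bag. Running intersection: for every vertex, the bags containing it form a connected subtree. All three properties hold, so this is a valid tree decomposition of width max|bag| − 1 = 2, and hence tw(G) ≤ 2.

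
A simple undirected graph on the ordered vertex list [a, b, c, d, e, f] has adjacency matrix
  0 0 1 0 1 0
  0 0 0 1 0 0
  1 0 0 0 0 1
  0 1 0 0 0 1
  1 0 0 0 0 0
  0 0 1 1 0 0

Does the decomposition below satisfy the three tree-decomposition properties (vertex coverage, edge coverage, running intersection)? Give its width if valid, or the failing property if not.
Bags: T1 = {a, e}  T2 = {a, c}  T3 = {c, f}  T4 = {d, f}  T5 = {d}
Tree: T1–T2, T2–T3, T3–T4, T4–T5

No — vertex b appears in no bag.

A tree decomposition must satisfy three properties: every vertex lies in some bag; for every edge, both endpoints lie together in some bag; and for every vertex, the bags containing it form a connected subtree. Here vertex b appears in no bag, so the decomposition is invalid.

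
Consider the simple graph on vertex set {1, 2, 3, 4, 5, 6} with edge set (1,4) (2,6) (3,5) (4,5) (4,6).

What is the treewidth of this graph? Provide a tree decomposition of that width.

The largest bag has 2 vertices, giving width 1; this decomposition certifies tw(G) ≤ 1. G has an edge, so its treewidth is at least 1. The upper and lower bounds meet at 1, so that is the treewidth.

Treewidth 1.
One optimal decomposition is:
Bags: B1 = {4, 6}  B2 = {4, 5}  B3 = {3, 5}  B4 = {1, 4}  B5 = {2, 6}
Tree: B1–B2, B2–B3, B1–B4, B1–B5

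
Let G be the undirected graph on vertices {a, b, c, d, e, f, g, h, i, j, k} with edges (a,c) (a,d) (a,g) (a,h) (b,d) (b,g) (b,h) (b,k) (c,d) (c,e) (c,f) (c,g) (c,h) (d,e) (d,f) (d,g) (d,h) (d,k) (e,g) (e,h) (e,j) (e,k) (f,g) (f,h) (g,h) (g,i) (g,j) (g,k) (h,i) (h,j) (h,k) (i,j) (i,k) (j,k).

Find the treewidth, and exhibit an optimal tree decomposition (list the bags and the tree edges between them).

The largest bag has 5 vertices, giving width 4; this decomposition certifies tw(G) ≤ 4. For the lower bound, the 5 vertices {c, d, e, g, h} are pairwise adjacent, and any tree decomposition puts a clique entirely inside one bag — forcing width ≥ 4. Hence tw(G) = 4 exactly.

Treewidth 4.
One optimal decomposition is:
Bags: B1 = {d, e, g, h, k}  B2 = {e, g, h, j, k}  B3 = {c, d, e, g, h}  B4 = {g, h, i, j, k}  B5 = {c, d, f, g, h}  B6 = {b, d, g, h, k}  B7 = {a, c, d, g, h}
Tree: B1–B2, B1–B3, B2–B4, B3–B5, B1–B6, B5–B7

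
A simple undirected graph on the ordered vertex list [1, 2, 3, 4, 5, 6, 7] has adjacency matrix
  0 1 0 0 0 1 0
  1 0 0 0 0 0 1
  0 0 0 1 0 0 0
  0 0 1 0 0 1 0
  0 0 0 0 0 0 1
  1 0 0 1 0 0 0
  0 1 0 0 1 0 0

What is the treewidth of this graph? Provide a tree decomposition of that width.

Each bag holds 2 vertices, so the decomposition has width 1, which upper-bounds the treewidth. Since G has at least one edge (e.g. 3–4), it is not an edgeless graph, so tw(G) ≥ 1. Hence tw(G) = 1 exactly.

Treewidth 1.
One optimal decomposition is:
Bags: B1 = {3, 4}  B2 = {4, 6}  B3 = {1, 6}  B4 = {1, 2}  B5 = {2, 7}  B6 = {5, 7}
Tree: B1–B2, B2–B3, B3–B4, B4–B5, B5–B6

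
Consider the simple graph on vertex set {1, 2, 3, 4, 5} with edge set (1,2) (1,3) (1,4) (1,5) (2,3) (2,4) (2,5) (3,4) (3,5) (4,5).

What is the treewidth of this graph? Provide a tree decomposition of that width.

Treewidth 4.
One optimal decomposition is:
Bags: B1 = {1, 2, 3, 4, 5}
Tree: (single bag)

With just one bag of size 5, the width is 5 − 1 = 4, so tw(G) ≤ 4. For the lower bound, the 5 vertices {1, 2, 3, 4, 5} are pairwise adjacent, and any tree decomposition puts a clique entirely inside one bag — forcing width ≥ 4. Combining the bounds, tw(G) = 4.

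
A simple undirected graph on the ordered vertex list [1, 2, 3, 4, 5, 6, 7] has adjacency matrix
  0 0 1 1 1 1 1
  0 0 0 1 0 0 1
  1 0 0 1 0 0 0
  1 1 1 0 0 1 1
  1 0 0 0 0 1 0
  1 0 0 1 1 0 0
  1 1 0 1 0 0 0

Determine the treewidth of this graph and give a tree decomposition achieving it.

Treewidth 2.
One such decomposition:
Bags: B1 = {1, 4, 7}  B2 = {1, 4, 6}  B3 = {1, 5, 6}  B4 = {2, 4, 7}  B5 = {1, 3, 4}
Tree: B1–B2, B2–B3, B1–B4, B2–B5

Each bag holds 3 vertices, so the decomposition has width 2, which upper-bounds the treewidth. On the other hand G contains the 3-clique {1, 3, 4}. A clique must lie in a single bag of any decomposition, so no decomposition can have width below 2. Therefore the treewidth is 2.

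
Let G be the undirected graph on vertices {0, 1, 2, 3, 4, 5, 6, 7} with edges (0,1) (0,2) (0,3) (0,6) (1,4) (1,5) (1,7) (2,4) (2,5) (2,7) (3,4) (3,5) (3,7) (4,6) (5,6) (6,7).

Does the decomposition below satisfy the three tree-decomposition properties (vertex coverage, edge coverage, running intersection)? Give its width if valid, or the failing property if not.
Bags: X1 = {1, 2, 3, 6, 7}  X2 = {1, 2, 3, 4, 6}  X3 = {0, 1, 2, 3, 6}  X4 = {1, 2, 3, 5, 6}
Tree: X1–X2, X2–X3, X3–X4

Every vertex of G appears in some bag (union = {0, 1, 2, 3, 4, 5, 6, 7}); every edge is covered by a bag; and for each vertex v the set of bags containing v is connected in the bag tree. The decomposition is therefore valid. The largest bag has 5 vertices, so the width is 4.

Yes; width 4.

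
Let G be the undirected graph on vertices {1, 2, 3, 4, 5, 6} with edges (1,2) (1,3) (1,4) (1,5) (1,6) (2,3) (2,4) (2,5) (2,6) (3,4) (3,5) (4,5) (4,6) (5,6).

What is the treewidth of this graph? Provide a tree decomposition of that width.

Every bag has size at most 5, so the width is 5 − 1 = 4 and tw(G) ≤ 4. Conversely, {1, 2, 3, 4, 5} is a clique of size 5, and the vertices of any clique must share a bag in every tree decomposition; so some bag has ≥ 5 vertices and tw(G) ≥ 4. Combining the bounds, tw(G) = 4.

Treewidth 4.
One such decomposition:
Bags: B1 = {1, 2, 4, 5, 6}  B2 = {1, 2, 3, 4, 5}
Tree: B1–B2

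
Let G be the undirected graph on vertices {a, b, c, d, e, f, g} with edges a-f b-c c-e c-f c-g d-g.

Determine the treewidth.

A width-1 tree decomposition is:
Bags: B1 = {c, f}  B2 = {c, e}  B3 = {a, f}  B4 = {c, g}  B5 = {d, g}  B6 = {b, c}
Tree: B1–B2, B1–B3, B1–B4, B4–B5, B4–B6
Every bag has size at most 2, so the width is 2 − 1 = 1 and tw(G) ≤ 1. G has an edge, so its treewidth is at least 1. The upper and lower bounds meet at 1, so that is the treewidth.

1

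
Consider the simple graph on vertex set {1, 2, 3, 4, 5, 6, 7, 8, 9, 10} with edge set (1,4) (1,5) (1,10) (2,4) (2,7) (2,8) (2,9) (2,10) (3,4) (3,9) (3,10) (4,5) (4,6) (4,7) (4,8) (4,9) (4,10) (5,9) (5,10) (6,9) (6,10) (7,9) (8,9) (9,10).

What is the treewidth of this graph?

A width-3 tree decomposition is:
Bags: B1 = {2, 4, 9, 10}  B2 = {2, 4, 7, 9}  B3 = {4, 5, 9, 10}  B4 = {4, 6, 9, 10}  B5 = {3, 4, 9, 10}  B6 = {1, 4, 5, 10}  B7 = {2, 4, 8, 9}
Tree: B1–B2, B1–B3, B1–B4, B1–B5, B3–B6, B1–B7
Every bag has size at most 4, so the width is 4 − 1 = 3 and tw(G) ≤ 3. On the other hand G contains the 4-clique {1, 4, 5, 10}. A clique must lie in a single bag of any decomposition, so no decomposition can have width below 3. Hence tw(G) = 3 exactly.

3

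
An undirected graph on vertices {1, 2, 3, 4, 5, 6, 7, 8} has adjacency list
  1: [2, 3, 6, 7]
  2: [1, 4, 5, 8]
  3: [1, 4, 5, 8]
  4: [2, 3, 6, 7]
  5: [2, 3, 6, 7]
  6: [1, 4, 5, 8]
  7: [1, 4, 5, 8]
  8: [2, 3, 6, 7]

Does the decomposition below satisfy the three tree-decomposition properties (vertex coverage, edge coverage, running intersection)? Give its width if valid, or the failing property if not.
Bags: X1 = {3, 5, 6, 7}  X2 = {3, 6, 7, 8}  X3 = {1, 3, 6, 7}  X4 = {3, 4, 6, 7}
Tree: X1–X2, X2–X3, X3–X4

No — vertex 2 appears in no bag.

A tree decomposition must satisfy three properties: every vertex lies in some bag; for every edge, both endpoints lie together in some bag; and for every vertex, the bags containing it form a connected subtree. Here vertex 2 appears in no bag, so the decomposition is invalid.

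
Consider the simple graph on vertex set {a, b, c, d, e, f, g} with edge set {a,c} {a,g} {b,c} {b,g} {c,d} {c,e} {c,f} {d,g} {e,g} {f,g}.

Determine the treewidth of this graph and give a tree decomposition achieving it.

Every bag has size at most 3, so the width is 3 − 1 = 2 and tw(G) ≤ 2. Since g–e–c–d–g is a cycle in G, G is not acyclic. Forests are exactly the graphs of treewidth ≤ 1, so tw(G) ≥ 2. The upper and lower bounds meet at 2, so that is the treewidth.

Treewidth 2.
Bags: B1 = {c, e, g}  B2 = {c, d, g}  B3 = {b, c, g}  B4 = {c, f, g}  B5 = {a, c, g}
Tree: B1–B2, B2–B3, B3–B4, B4–B5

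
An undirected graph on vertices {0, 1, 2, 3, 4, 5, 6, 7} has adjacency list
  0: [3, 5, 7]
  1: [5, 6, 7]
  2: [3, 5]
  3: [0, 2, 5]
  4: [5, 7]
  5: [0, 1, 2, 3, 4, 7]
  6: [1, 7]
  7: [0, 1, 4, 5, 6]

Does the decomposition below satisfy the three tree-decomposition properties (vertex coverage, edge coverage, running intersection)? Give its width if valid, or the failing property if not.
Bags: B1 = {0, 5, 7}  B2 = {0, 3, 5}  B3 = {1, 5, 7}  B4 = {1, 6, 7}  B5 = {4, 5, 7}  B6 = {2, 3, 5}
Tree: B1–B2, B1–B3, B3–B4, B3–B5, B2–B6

Vertex coverage: the bags together contain {0, 1, 2, 3, 4, 5, 6, 7}, the full vertex set. Edge coverage: each edge of G has both endpoints in at least one bag. Running intersection: for every vertex, the bags containing it form a connected subtree. All three properties hold, so this is a valid tree decomposition of width max|bag| − 1 = 2, and hence tw(G) ≤ 2.

Yes; width 2.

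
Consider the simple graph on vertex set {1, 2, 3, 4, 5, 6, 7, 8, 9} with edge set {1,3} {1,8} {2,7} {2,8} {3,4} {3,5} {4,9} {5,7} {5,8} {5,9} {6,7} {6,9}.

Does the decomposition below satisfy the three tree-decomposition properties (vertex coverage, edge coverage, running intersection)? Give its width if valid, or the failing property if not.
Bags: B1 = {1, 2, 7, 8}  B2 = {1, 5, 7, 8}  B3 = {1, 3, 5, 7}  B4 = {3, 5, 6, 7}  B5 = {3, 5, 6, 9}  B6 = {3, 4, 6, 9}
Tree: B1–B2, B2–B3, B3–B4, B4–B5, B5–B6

Every vertex of G appears in some bag (union = {1, 2, 3, 4, 5, 6, 7, 8, 9}); every edge is covered by a bag; and for each vertex v the set of bags containing v is connected in the bag tree. The decomposition is therefore valid. The largest bag has 4 vertices, so the width is 3.

Yes; width 3.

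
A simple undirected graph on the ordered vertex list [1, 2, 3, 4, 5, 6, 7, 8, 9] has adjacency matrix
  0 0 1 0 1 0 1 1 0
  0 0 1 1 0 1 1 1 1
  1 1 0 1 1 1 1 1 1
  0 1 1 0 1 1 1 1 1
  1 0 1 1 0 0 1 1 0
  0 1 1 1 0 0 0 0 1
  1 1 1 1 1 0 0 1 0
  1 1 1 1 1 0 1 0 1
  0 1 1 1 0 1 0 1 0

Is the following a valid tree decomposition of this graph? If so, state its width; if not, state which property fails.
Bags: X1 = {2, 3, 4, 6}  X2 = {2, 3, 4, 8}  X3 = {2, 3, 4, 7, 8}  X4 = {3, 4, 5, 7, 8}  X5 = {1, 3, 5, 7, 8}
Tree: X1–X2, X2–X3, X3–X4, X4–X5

A tree decomposition must satisfy three properties: every vertex lies in some bag; for every edge, both endpoints lie together in some bag; and for every vertex, the bags containing it form a connected subtree. Here vertex 9 appears in no bag, so the decomposition is invalid.

No — vertex 9 appears in no bag.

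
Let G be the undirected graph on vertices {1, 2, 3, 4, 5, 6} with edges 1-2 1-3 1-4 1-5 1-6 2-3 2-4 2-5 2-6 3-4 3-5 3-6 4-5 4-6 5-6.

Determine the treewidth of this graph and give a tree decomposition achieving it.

Treewidth 5.
One such decomposition:
Bags: B1 = {1, 2, 3, 4, 5, 6}
Tree: (single bag)

A single bag containing all 6 vertices is trivially a valid decomposition of width 5. On the other hand G contains the 6-clique {1, 2, 3, 4, 5, 6}. A clique must lie in a single bag of any decomposition, so no decomposition can have width below 5. Combining the bounds, tw(G) = 5.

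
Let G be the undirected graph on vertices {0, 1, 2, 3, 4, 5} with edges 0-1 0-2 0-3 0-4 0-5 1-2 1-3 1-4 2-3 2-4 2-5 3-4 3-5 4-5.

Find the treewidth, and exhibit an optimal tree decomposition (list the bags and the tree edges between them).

Each bag holds 5 vertices, so the decomposition has width 4, which upper-bounds the treewidth. On the other hand G contains the 5-clique {0, 1, 2, 3, 4}. A clique must lie in a single bag of any decomposition, so no decomposition can have width below 4. The upper and lower bounds meet at 4, so that is the treewidth.

Treewidth 4.
One such decomposition:
Bags: B1 = {0, 1, 2, 3, 4}  B2 = {0, 2, 3, 4, 5}
Tree: B1–B2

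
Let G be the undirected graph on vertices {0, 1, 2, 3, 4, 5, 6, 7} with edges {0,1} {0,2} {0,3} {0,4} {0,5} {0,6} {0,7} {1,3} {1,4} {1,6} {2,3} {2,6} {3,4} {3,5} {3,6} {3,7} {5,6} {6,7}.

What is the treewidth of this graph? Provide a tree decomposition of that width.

Treewidth 3.
One such decomposition:
Bags: B1 = {0, 1, 3, 6}  B2 = {0, 2, 3, 6}  B3 = {0, 1, 3, 4}  B4 = {0, 3, 6, 7}  B5 = {0, 3, 5, 6}
Tree: B1–B2, B1–B3, B1–B4, B4–B5

The largest bag has 4 vertices, giving width 3; this decomposition certifies tw(G) ≤ 3. Conversely, {0, 1, 3, 4} is a clique of size 4, and the vertices of any clique must share a bag in every tree decomposition; so some bag has ≥ 4 vertices and tw(G) ≥ 3. The upper and lower bounds meet at 3, so that is the treewidth.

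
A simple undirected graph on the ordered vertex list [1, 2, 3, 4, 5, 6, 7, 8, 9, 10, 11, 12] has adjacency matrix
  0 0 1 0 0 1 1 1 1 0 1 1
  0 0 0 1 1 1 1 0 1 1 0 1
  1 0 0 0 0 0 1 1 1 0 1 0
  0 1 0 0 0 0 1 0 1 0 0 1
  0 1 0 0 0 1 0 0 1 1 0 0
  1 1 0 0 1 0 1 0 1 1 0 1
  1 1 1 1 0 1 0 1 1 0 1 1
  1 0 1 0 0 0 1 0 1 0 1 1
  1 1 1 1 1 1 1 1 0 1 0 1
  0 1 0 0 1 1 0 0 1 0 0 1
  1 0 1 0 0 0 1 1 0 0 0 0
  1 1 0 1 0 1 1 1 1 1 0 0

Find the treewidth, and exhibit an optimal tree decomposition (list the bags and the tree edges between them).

Treewidth 4.
Bags: B1 = {2, 6, 7, 9, 12}  B2 = {1, 6, 7, 9, 12}  B3 = {2, 4, 7, 9, 12}  B4 = {2, 6, 9, 10, 12}  B5 = {1, 7, 8, 9, 12}  B6 = {2, 5, 6, 9, 10}  B7 = {1, 3, 7, 8, 9}  B8 = {1, 3, 7, 8, 11}
Tree: B1–B2, B1–B3, B1–B4, B2–B5, B4–B6, B5–B7, B7–B8

Each bag holds 5 vertices, so the decomposition has width 4, which upper-bounds the treewidth. On the other hand G contains the 5-clique {2, 6, 9, 10, 12}. A clique must lie in a single bag of any decomposition, so no decomposition can have width below 4. Hence tw(G) = 4 exactly.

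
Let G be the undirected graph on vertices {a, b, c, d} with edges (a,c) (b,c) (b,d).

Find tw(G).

1

A width-1 tree decomposition is:
Bags: B1 = {b, d}  B2 = {b, c}  B3 = {a, c}
Tree: B1–B2, B2–B3
Each bag holds 2 vertices, so the decomposition has width 1, which upper-bounds the treewidth. G has an edge, so its treewidth is at least 1. The upper and lower bounds meet at 1, so that is the treewidth.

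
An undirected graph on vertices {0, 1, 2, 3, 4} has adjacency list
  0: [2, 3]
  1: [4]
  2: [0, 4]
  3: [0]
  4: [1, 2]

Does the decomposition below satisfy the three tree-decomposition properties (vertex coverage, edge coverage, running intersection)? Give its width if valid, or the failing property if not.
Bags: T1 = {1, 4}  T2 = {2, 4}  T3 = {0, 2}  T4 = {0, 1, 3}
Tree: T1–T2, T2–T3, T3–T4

No — bags containing vertex 1 are not connected in the tree.

A tree decomposition must satisfy three properties: every vertex lies in some bag; for every edge, both endpoints lie together in some bag; and for every vertex, the bags containing it form a connected subtree. Here bags containing vertex 1 are not connected in the tree, so the decomposition is invalid.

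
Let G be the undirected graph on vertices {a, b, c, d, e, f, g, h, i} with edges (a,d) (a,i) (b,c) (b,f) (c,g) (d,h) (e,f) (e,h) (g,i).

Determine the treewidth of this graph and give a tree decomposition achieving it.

The largest bag has 3 vertices, giving width 2; this decomposition certifies tw(G) ≤ 2. For the lower bound, G contains the cycle e–h–d–a–i–g–c–b–f–e, so G is not a forest; only forests have treewidth ≤ 1, hence tw(G) ≥ 2. Combining the bounds, tw(G) = 2.

Treewidth 2.
One such decomposition:
Bags: B1 = {d, e, h}  B2 = {a, d, e}  B3 = {a, e, i}  B4 = {e, g, i}  B5 = {c, e, g}  B6 = {b, c, e}  B7 = {b, e, f}
Tree: B1–B2, B2–B3, B3–B4, B4–B5, B5–B6, B6–B7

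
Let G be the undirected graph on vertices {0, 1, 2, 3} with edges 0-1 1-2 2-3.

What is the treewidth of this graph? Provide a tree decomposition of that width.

Every bag has size at most 2, so the width is 2 − 1 = 1 and tw(G) ≤ 1. Any graph with an edge has treewidth ≥ 1, and G has the edge 0–1. Hence tw(G) = 1 exactly.

Treewidth 1.
Bags: B1 = {0, 1}  B2 = {1, 2}  B3 = {2, 3}
Tree: B1–B2, B2–B3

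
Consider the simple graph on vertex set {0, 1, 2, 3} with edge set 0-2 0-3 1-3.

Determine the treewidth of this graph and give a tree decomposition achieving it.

The largest bag has 2 vertices, giving width 1; this decomposition certifies tw(G) ≤ 1. G has an edge, so its treewidth is at least 1. The upper and lower bounds meet at 1, so that is the treewidth.

Treewidth 1.
One optimal decomposition is:
Bags: B1 = {0, 2}  B2 = {0, 3}  B3 = {1, 3}
Tree: B1–B2, B2–B3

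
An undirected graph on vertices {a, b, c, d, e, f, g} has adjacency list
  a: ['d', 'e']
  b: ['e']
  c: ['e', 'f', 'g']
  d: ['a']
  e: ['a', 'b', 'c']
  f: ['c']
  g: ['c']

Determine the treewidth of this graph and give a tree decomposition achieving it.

Treewidth 1.
One such decomposition:
Bags: B1 = {c, e}  B2 = {c, f}  B3 = {a, e}  B4 = {b, e}  B5 = {c, g}  B6 = {a, d}
Tree: B1–B2, B1–B3, B1–B4, B2–B5, B3–B6

Every bag has size at most 2, so the width is 2 − 1 = 1 and tw(G) ≤ 1. G has an edge, so its treewidth is at least 1. Combining the bounds, tw(G) = 1.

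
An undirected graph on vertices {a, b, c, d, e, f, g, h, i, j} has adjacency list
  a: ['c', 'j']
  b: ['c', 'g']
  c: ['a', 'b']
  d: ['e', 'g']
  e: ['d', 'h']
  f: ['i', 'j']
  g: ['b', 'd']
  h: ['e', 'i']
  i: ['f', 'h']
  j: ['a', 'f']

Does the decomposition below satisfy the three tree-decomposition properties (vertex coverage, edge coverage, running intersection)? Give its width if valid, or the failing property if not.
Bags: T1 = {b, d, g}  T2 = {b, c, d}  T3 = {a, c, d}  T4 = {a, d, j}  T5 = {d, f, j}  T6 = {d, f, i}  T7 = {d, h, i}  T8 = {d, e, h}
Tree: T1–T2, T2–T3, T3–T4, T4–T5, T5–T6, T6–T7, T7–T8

Yes; width 2.

Vertex coverage: the bags together contain {a, b, c, d, e, f, g, h, i, j}, the full vertex set. Edge coverage: each edge of G has both endpoints in at least one bag. Running intersection: for every vertex, the bags containing it form a connected subtree. All three properties hold, so this is a valid tree decomposition of width max|bag| − 1 = 2, and hence tw(G) ≤ 2.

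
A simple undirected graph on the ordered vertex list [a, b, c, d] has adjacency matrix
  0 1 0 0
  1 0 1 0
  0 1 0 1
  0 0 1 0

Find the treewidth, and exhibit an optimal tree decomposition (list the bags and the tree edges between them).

Treewidth 1.
Bags: B1 = {c, d}  B2 = {b, c}  B3 = {a, b}
Tree: B1–B2, B2–B3

Each bag holds 2 vertices, so the decomposition has width 1, which upper-bounds the treewidth. G has an edge, so its treewidth is at least 1. Therefore the treewidth is 1.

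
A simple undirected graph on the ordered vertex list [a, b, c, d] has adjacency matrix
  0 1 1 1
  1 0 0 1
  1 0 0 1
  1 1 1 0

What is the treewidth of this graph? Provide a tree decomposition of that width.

Treewidth 2.
Bags: B1 = {a, c, d}  B2 = {a, b, d}
Tree: B1–B2

Each bag holds 3 vertices, so the decomposition has width 2, which upper-bounds the treewidth. On the other hand G contains the 3-clique {a, c, d}. A clique must lie in a single bag of any decomposition, so no decomposition can have width below 2. Therefore the treewidth is 2.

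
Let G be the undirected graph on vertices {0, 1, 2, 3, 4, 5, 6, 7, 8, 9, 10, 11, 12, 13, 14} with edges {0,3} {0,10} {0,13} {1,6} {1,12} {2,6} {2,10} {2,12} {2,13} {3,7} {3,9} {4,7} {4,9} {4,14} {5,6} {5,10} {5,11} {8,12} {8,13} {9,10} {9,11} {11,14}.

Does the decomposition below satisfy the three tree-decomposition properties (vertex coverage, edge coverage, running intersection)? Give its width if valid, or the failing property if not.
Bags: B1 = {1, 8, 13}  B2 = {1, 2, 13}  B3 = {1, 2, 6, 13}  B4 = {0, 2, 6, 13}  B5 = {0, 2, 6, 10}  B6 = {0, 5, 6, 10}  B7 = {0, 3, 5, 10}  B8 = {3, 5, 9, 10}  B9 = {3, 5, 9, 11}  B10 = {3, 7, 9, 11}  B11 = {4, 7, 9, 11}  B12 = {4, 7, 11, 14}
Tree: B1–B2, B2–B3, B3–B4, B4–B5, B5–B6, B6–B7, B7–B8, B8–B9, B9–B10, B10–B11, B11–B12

No — vertex 12 appears in no bag.

A tree decomposition must satisfy three properties: every vertex lies in some bag; for every edge, both endpoints lie together in some bag; and for every vertex, the bags containing it form a connected subtree. Here vertex 12 appears in no bag, so the decomposition is invalid.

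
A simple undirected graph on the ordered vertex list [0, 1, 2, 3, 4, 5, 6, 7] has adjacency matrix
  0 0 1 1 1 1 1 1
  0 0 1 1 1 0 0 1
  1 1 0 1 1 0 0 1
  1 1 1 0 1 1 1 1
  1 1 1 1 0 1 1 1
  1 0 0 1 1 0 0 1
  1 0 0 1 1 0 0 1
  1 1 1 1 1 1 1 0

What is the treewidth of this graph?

4

A width-4 tree decomposition is:
Bags: B1 = {0, 2, 3, 4, 7}  B2 = {0, 3, 4, 5, 7}  B3 = {1, 2, 3, 4, 7}  B4 = {0, 3, 4, 6, 7}
Tree: B1–B2, B1–B3, B2–B4
Each bag holds 5 vertices, so the decomposition has width 4, which upper-bounds the treewidth. On the other hand G contains the 5-clique {0, 2, 3, 4, 7}. A clique must lie in a single bag of any decomposition, so no decomposition can have width below 4. Combining the bounds, tw(G) = 4.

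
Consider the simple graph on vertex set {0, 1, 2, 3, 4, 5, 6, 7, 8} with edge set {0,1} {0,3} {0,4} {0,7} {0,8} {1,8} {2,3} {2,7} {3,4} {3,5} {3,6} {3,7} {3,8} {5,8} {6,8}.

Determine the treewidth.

A width-2 tree decomposition is:
Bags: B1 = {0, 3, 4}  B2 = {0, 3, 7}  B3 = {0, 3, 8}  B4 = {2, 3, 7}  B5 = {3, 6, 8}  B6 = {3, 5, 8}  B7 = {0, 1, 8}
Tree: B1–B2, B2–B3, B2–B4, B3–B5, B3–B6, B3–B7
Each bag holds 3 vertices, so the decomposition has width 2, which upper-bounds the treewidth. On the other hand G contains the 3-clique {0, 1, 8}. A clique must lie in a single bag of any decomposition, so no decomposition can have width below 2. Combining the bounds, tw(G) = 2.

2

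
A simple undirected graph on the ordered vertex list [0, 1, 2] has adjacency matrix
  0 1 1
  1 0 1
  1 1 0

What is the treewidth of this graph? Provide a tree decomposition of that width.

Treewidth 2.
One optimal decomposition is:
Bags: B1 = {0, 1, 2}
Tree: (single bag)

A single bag containing all 3 vertices is trivially a valid decomposition of width 2. On the other hand G contains the 3-clique {0, 1, 2}. A clique must lie in a single bag of any decomposition, so no decomposition can have width below 2. Therefore the treewidth is 2.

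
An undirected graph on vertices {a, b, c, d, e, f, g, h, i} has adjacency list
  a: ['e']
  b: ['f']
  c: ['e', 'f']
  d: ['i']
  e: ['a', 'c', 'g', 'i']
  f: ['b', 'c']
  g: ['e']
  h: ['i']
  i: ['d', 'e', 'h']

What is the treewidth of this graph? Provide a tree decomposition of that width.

Treewidth 1.
One such decomposition:
Bags: B1 = {a, e}  B2 = {c, e}  B3 = {e, i}  B4 = {e, g}  B5 = {c, f}  B6 = {h, i}  B7 = {d, i}  B8 = {b, f}
Tree: B1–B2, B2–B3, B1–B4, B2–B5, B3–B6, B3–B7, B5–B8

The largest bag has 2 vertices, giving width 1; this decomposition certifies tw(G) ≤ 1. Any graph with an edge has treewidth ≥ 1, and G has the edge a–e. Combining the bounds, tw(G) = 1.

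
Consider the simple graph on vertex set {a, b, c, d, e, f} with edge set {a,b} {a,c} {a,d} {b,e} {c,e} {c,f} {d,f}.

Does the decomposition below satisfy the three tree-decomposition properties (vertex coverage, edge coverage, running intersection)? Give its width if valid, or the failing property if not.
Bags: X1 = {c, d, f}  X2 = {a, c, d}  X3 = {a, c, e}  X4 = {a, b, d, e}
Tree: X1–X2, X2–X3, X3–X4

No — bags containing vertex d are not connected in the tree.

A tree decomposition must satisfy three properties: every vertex lies in some bag; for every edge, both endpoints lie together in some bag; and for every vertex, the bags containing it form a connected subtree. Here bags containing vertex d are not connected in the tree, so the decomposition is invalid.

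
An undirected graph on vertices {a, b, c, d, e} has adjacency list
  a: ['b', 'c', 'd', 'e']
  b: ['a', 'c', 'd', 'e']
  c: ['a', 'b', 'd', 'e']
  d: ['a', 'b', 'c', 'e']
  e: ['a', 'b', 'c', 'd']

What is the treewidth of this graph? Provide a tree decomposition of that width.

A single bag containing all 5 vertices is trivially a valid decomposition of width 4. On the other hand G contains the 5-clique {a, b, c, d, e}. A clique must lie in a single bag of any decomposition, so no decomposition can have width below 4. Hence tw(G) = 4 exactly.

Treewidth 4.
One such decomposition:
Bags: B1 = {a, b, c, d, e}
Tree: (single bag)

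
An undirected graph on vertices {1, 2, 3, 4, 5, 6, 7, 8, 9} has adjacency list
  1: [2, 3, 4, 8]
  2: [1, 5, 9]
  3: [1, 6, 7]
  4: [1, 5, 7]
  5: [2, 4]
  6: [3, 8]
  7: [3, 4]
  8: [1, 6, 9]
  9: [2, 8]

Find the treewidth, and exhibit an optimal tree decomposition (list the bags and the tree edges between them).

Each bag holds 4 vertices, so the decomposition has width 3, which upper-bounds the treewidth. For the lower bound: the 4 vertex sets {3,6,7}, {8}, {1}, {2,4,5,9} are disjoint, each induces a connected subgraph, and every pair is joined by at least one edge of G. Contracting each set to a single vertex therefore yields K_{4} as a minor, and since treewidth is minor-monotone, tw(G) ≥ tw(K_{4}) = 3. Hence tw(G) = 3 exactly.

Treewidth 3.
Bags: B1 = {3, 6, 7, 8}  B2 = {1, 3, 7, 8}  B3 = {1, 4, 7, 8}  B4 = {1, 4, 8, 9}  B5 = {1, 2, 4, 9}  B6 = {2, 4, 5, 9}
Tree: B1–B2, B2–B3, B3–B4, B4–B5, B5–B6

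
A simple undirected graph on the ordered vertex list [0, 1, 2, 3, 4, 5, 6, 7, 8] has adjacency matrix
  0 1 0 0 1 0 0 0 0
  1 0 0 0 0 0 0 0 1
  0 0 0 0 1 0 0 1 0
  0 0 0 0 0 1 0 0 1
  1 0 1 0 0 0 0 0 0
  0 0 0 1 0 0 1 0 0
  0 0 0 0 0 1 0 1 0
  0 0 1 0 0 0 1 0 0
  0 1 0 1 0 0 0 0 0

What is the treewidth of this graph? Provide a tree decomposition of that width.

The largest bag has 3 vertices, giving width 2; this decomposition certifies tw(G) ≤ 2. Since 2–4–0–1–8–3–5–6–7–2 is a cycle in G, G is not acyclic. Forests are exactly the graphs of treewidth ≤ 1, so tw(G) ≥ 2. Therefore the treewidth is 2.

Treewidth 2.
Bags: B1 = {0, 2, 4}  B2 = {0, 1, 2}  B3 = {1, 2, 8}  B4 = {2, 3, 8}  B5 = {2, 3, 5}  B6 = {2, 5, 6}  B7 = {2, 6, 7}
Tree: B1–B2, B2–B3, B3–B4, B4–B5, B5–B6, B6–B7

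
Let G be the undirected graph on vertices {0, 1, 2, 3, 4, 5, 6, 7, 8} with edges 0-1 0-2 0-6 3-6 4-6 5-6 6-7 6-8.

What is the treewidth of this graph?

A width-1 tree decomposition is:
Bags: B1 = {0, 1}  B2 = {0, 6}  B3 = {6, 8}  B4 = {6, 7}  B5 = {5, 6}  B6 = {3, 6}  B7 = {4, 6}  B8 = {0, 2}
Tree: B1–B2, B2–B3, B3–B4, B2–B5, B3–B6, B3–B7, B1–B8
Every bag has size at most 2, so the width is 2 − 1 = 1 and tw(G) ≤ 1. G has an edge, so its treewidth is at least 1. Therefore the treewidth is 1.

1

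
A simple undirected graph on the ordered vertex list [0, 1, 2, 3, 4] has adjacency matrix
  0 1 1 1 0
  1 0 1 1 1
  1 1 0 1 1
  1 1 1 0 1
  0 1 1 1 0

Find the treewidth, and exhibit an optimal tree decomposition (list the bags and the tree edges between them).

Each bag holds 4 vertices, so the decomposition has width 3, which upper-bounds the treewidth. For the lower bound, the 4 vertices {0, 1, 2, 3} are pairwise adjacent, and any tree decomposition puts a clique entirely inside one bag — forcing width ≥ 3. Hence tw(G) = 3 exactly.

Treewidth 3.
One such decomposition:
Bags: B1 = {1, 2, 3, 4}  B2 = {0, 1, 2, 3}
Tree: B1–B2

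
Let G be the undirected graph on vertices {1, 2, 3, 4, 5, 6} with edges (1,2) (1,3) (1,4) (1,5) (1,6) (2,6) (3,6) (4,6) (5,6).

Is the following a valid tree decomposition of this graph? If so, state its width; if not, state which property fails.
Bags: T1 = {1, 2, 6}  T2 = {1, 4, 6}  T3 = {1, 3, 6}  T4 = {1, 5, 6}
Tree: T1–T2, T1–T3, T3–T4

Yes; width 2.

Every vertex of G appears in some bag (union = {1, 2, 3, 4, 5, 6}); every edge is covered by a bag; and for each vertex v the set of bags containing v is connected in the bag tree. The decomposition is therefore valid. The largest bag has 3 vertices, so the width is 2.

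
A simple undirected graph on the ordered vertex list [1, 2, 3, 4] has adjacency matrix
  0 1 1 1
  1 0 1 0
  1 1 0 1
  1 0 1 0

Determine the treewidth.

A width-2 tree decomposition is:
Bags: B1 = {1, 2, 3}  B2 = {1, 3, 4}
Tree: B1–B2
Each bag holds 3 vertices, so the decomposition has width 2, which upper-bounds the treewidth. For the lower bound, the 3 vertices {1, 2, 3} are pairwise adjacent, and any tree decomposition puts a clique entirely inside one bag — forcing width ≥ 2. The upper and lower bounds meet at 2, so that is the treewidth.

2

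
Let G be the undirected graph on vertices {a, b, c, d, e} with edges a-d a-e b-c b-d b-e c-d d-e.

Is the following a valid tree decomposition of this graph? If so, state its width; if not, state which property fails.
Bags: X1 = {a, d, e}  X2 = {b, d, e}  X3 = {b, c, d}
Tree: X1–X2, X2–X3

Yes; width 2.

Checking the three conditions: (i) the bags cover all of {a, b, c, d, e}; (ii) for each edge, some bag contains both endpoints; (iii) the bags containing any fixed vertex form a subtree. All hold, so the decomposition is valid with width 3 − 1 = 2.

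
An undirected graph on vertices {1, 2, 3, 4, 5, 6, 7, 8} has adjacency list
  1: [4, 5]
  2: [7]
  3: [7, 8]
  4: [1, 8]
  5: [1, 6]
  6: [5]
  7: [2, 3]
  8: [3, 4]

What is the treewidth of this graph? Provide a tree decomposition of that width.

Each bag holds 2 vertices, so the decomposition has width 1, which upper-bounds the treewidth. G has an edge, so its treewidth is at least 1. Therefore the treewidth is 1.

Treewidth 1.
One such decomposition:
Bags: B1 = {2, 7}  B2 = {3, 7}  B3 = {3, 8}  B4 = {4, 8}  B5 = {1, 4}  B6 = {1, 5}  B7 = {5, 6}
Tree: B1–B2, B2–B3, B3–B4, B4–B5, B5–B6, B6–B7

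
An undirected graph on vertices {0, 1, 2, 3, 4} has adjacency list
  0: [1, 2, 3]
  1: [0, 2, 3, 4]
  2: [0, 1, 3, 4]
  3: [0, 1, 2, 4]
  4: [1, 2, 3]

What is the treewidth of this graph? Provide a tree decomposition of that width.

Each bag holds 4 vertices, so the decomposition has width 3, which upper-bounds the treewidth. For the lower bound, the 4 vertices {0, 1, 2, 3} are pairwise adjacent, and any tree decomposition puts a clique entirely inside one bag — forcing width ≥ 3. The upper and lower bounds meet at 3, so that is the treewidth.

Treewidth 3.
Bags: B1 = {1, 2, 3, 4}  B2 = {0, 1, 2, 3}
Tree: B1–B2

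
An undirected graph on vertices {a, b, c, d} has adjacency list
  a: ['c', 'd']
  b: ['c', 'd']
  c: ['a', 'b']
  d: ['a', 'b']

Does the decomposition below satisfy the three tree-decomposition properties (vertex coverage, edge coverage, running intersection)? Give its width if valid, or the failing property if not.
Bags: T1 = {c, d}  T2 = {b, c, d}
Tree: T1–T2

No — vertex a appears in no bag.

A tree decomposition must satisfy three properties: every vertex lies in some bag; for every edge, both endpoints lie together in some bag; and for every vertex, the bags containing it form a connected subtree. Here vertex a appears in no bag, so the decomposition is invalid.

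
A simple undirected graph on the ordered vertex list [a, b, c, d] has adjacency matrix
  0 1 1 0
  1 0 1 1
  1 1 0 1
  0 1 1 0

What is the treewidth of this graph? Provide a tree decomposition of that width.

Treewidth 2.
Bags: B1 = {a, b, c}  B2 = {b, c, d}
Tree: B1–B2

The largest bag has 3 vertices, giving width 2; this decomposition certifies tw(G) ≤ 2. For the lower bound, the 3 vertices {b, c, d} are pairwise adjacent, and any tree decomposition puts a clique entirely inside one bag — forcing width ≥ 2. Therefore the treewidth is 2.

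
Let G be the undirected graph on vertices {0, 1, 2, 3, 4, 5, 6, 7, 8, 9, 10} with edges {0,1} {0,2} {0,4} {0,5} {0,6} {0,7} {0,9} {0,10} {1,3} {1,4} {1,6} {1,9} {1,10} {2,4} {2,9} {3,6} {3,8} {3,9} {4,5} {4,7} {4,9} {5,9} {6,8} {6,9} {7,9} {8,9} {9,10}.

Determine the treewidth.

3

A width-3 tree decomposition is:
Bags: B1 = {0, 4, 5, 9}  B2 = {0, 2, 4, 9}  B3 = {0, 1, 4, 9}  B4 = {0, 1, 6, 9}  B5 = {1, 3, 6, 9}  B6 = {0, 4, 7, 9}  B7 = {3, 6, 8, 9}  B8 = {0, 1, 9, 10}
Tree: B1–B2, B1–B3, B3–B4, B4–B5, B2–B6, B5–B7, B4–B8
Each bag holds 4 vertices, so the decomposition has width 3, which upper-bounds the treewidth. On the other hand G contains the 4-clique {0, 1, 9, 10}. A clique must lie in a single bag of any decomposition, so no decomposition can have width below 3. The upper and lower bounds meet at 3, so that is the treewidth.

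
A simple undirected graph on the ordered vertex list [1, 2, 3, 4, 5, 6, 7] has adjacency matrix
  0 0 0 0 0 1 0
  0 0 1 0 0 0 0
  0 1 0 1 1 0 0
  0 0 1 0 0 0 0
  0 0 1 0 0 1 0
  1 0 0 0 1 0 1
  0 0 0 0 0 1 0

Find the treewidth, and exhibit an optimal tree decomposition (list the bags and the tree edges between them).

Treewidth 1.
One optimal decomposition is:
Bags: B1 = {3, 5}  B2 = {3, 4}  B3 = {5, 6}  B4 = {1, 6}  B5 = {6, 7}  B6 = {2, 3}
Tree: B1–B2, B1–B3, B3–B4, B4–B5, B2–B6

Each bag holds 2 vertices, so the decomposition has width 1, which upper-bounds the treewidth. Since G has at least one edge (e.g. 3–5), it is not an edgeless graph, so tw(G) ≥ 1. Combining the bounds, tw(G) = 1.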